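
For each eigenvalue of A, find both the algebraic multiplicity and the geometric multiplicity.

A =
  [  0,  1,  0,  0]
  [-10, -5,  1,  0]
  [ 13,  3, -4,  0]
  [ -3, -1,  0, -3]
λ = -3: alg = 4, geom = 2

Step 1 — factor the characteristic polynomial to read off the algebraic multiplicities:
  χ_A(x) = (x + 3)^4

Step 2 — compute geometric multiplicities via the rank-nullity identity g(λ) = n − rank(A − λI):
  rank(A − (-3)·I) = 2, so dim ker(A − (-3)·I) = n − 2 = 2

Summary:
  λ = -3: algebraic multiplicity = 4, geometric multiplicity = 2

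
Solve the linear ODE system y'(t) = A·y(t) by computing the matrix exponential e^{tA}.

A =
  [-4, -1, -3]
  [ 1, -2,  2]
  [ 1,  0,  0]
e^{tA} =
  [-2*t*exp(-2*t) + exp(-2*t), t^2*exp(-2*t) - t*exp(-2*t), -t^2*exp(-2*t) - 3*t*exp(-2*t)]
  [t*exp(-2*t), -t^2*exp(-2*t)/2 + exp(-2*t), t^2*exp(-2*t)/2 + 2*t*exp(-2*t)]
  [t*exp(-2*t), -t^2*exp(-2*t)/2, t^2*exp(-2*t)/2 + 2*t*exp(-2*t) + exp(-2*t)]

Strategy: write A = P · J · P⁻¹ where J is a Jordan canonical form, so e^{tA} = P · e^{tJ} · P⁻¹, and e^{tJ} can be computed block-by-block.

A has Jordan form
J =
  [-2,  1,  0]
  [ 0, -2,  1]
  [ 0,  0, -2]
(up to reordering of blocks).

Per-block formulas:
  For a 3×3 Jordan block J_3(-2): exp(t · J_3(-2)) = e^(-2t)·(I + t·N + (t^2/2)·N^2), where N is the 3×3 nilpotent shift.

After assembling e^{tJ} and conjugating by P, we get:

e^{tA} =
  [-2*t*exp(-2*t) + exp(-2*t), t^2*exp(-2*t) - t*exp(-2*t), -t^2*exp(-2*t) - 3*t*exp(-2*t)]
  [t*exp(-2*t), -t^2*exp(-2*t)/2 + exp(-2*t), t^2*exp(-2*t)/2 + 2*t*exp(-2*t)]
  [t*exp(-2*t), -t^2*exp(-2*t)/2, t^2*exp(-2*t)/2 + 2*t*exp(-2*t) + exp(-2*t)]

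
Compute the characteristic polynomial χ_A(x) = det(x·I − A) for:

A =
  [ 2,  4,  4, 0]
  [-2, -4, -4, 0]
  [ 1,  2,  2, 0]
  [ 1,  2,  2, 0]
x^4

Expanding det(x·I − A) (e.g. by cofactor expansion or by noting that A is similar to its Jordan form J, which has the same characteristic polynomial as A) gives
  χ_A(x) = x^4
which factors as x^4. The eigenvalues (with algebraic multiplicities) are λ = 0 with multiplicity 4.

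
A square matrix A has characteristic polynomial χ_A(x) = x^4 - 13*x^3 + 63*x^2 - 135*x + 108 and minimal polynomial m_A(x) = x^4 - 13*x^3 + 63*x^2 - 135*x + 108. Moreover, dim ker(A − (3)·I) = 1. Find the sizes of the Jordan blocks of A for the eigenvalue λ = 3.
Block sizes for λ = 3: [3]

Step 1 — from the characteristic polynomial, algebraic multiplicity of λ = 3 is 3. From dim ker(A − (3)·I) = 1, there are exactly 1 Jordan blocks for λ = 3.
Step 2 — from the minimal polynomial, the factor (x − 3)^3 tells us the largest block for λ = 3 has size 3.
Step 3 — with total size 3, 1 blocks, and largest block 3, the block sizes (in nonincreasing order) are [3].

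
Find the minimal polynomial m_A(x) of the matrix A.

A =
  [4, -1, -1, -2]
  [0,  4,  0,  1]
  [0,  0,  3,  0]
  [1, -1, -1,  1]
x^3 - 9*x^2 + 27*x - 27

The characteristic polynomial is χ_A(x) = (x - 3)^4, so the eigenvalues are known. The minimal polynomial is
  m_A(x) = Π_λ (x − λ)^{k_λ}
where k_λ is the size of the *largest* Jordan block for λ (equivalently, the smallest k with (A − λI)^k v = 0 for every generalised eigenvector v of λ).

  λ = 3: largest Jordan block has size 3, contributing (x − 3)^3

So m_A(x) = (x - 3)^3 = x^3 - 9*x^2 + 27*x - 27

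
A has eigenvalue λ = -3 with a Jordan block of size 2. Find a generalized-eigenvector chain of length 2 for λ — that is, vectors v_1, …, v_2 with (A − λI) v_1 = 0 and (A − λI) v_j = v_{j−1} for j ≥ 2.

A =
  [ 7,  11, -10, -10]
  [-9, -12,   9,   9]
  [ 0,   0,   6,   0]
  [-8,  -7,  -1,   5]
A Jordan chain for λ = -3 of length 2:
v_1 = (-1, 0, 0, -1)ᵀ
v_2 = (1, -1, 0, 0)ᵀ

Let N = A − (-3)·I. We want v_2 with N^2 v_2 = 0 but N^1 v_2 ≠ 0; then v_{j-1} := N · v_j for j = 2, …, 2.

Pick v_2 = (1, -1, 0, 0)ᵀ.
Then v_1 = N · v_2 = (-1, 0, 0, -1)ᵀ.

Sanity check: (A − (-3)·I) v_1 = (0, 0, 0, 0)ᵀ = 0. ✓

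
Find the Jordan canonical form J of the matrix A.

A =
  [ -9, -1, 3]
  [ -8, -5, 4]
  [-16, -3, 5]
J_3(-3)

The characteristic polynomial is
  det(x·I − A) = x^3 + 9*x^2 + 27*x + 27 = (x + 3)^3

Eigenvalues and multiplicities (the geometric multiplicity of λ is n − rank(A − λI), which equals the number of Jordan blocks for λ):
  λ = -3: algebraic multiplicity = 3, geometric multiplicity = 1

Determining the block sizes for each eigenvalue:
  λ = -3: one block (gm = 1), so the single block has size am = 3 → block sizes [3]

Assembling the blocks gives a Jordan form
J =
  [-3,  1,  0]
  [ 0, -3,  1]
  [ 0,  0, -3]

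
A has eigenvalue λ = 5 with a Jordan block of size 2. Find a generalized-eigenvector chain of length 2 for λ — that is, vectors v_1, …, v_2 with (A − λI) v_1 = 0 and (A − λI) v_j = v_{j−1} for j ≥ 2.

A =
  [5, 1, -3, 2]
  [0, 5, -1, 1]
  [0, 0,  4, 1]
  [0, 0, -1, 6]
A Jordan chain for λ = 5 of length 2:
v_1 = (1, 0, 0, 0)ᵀ
v_2 = (0, 1, 0, 0)ᵀ

Let N = A − (5)·I. We want v_2 with N^2 v_2 = 0 but N^1 v_2 ≠ 0; then v_{j-1} := N · v_j for j = 2, …, 2.

Pick v_2 = (0, 1, 0, 0)ᵀ.
Then v_1 = N · v_2 = (1, 0, 0, 0)ᵀ.

Sanity check: (A − (5)·I) v_1 = (0, 0, 0, 0)ᵀ = 0. ✓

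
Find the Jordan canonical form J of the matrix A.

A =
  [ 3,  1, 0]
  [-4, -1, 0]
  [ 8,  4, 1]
J_2(1) ⊕ J_1(1)

The characteristic polynomial is
  det(x·I − A) = x^3 - 3*x^2 + 3*x - 1 = (x - 1)^3

Eigenvalues and multiplicities (the geometric multiplicity of λ is n − rank(A − λI), which equals the number of Jordan blocks for λ):
  λ = 1: algebraic multiplicity = 3, geometric multiplicity = 2

Determining the block sizes for each eigenvalue:
  λ = 1: 2 blocks summing to 3 forces exactly one block of size 2 and the rest size 1 → block sizes [2, 1]

Assembling the blocks gives a Jordan form
J =
  [1, 1, 0]
  [0, 1, 0]
  [0, 0, 1]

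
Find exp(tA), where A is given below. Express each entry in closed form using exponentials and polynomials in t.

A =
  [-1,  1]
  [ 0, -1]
e^{tA} =
  [exp(-t), t*exp(-t)]
  [0, exp(-t)]

Strategy: write A = P · J · P⁻¹ where J is a Jordan canonical form, so e^{tA} = P · e^{tJ} · P⁻¹, and e^{tJ} can be computed block-by-block.

A has Jordan form
J =
  [-1,  1]
  [ 0, -1]
(up to reordering of blocks).

Per-block formulas:
  For a 2×2 Jordan block J_2(-1): exp(t · J_2(-1)) = e^(-1t)·(I + t·N), where N is the 2×2 nilpotent shift.

After assembling e^{tJ} and conjugating by P, we get:

e^{tA} =
  [exp(-t), t*exp(-t)]
  [0, exp(-t)]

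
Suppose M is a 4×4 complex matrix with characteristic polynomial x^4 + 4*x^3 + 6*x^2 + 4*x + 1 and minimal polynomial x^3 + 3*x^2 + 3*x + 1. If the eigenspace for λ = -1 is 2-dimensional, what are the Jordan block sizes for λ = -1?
Block sizes for λ = -1: [3, 1]

Step 1 — from the characteristic polynomial, algebraic multiplicity of λ = -1 is 4. From dim ker(M − (-1)·I) = 2, there are exactly 2 Jordan blocks for λ = -1.
Step 2 — from the minimal polynomial, the factor (x + 1)^3 tells us the largest block for λ = -1 has size 3.
Step 3 — with total size 4, 2 blocks, and largest block 3, the block sizes (in nonincreasing order) are [3, 1].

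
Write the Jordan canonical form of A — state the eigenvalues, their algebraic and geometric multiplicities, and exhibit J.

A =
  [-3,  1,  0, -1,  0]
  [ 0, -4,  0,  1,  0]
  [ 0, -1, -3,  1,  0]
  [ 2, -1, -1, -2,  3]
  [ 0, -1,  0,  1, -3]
J_3(-3) ⊕ J_1(-3) ⊕ J_1(-3)

The characteristic polynomial is
  det(x·I − A) = x^5 + 15*x^4 + 90*x^3 + 270*x^2 + 405*x + 243 = (x + 3)^5

Eigenvalues and multiplicities (the geometric multiplicity of λ is n − rank(A − λI), which equals the number of Jordan blocks for λ):
  λ = -3: algebraic multiplicity = 5, geometric multiplicity = 3

Determining the block sizes for each eigenvalue:
  λ = -3: with am = 5 and gm = 3, the partition is not yet determined (e.g. several partitions of 5 into 3 parts exist). Let N = A − (-3)·I. Computing rank(N^1) = 2, rank(N^2) = 1, rank(N^3) = 0; the number of blocks of size ≥ j is rank(N^{j−1}) − rank(N^j), giving [3, 1, 1]. So we have 1 block(s) of size 3, 2 block(s) of size 1 → block sizes [3, 1, 1]

Assembling the blocks gives a Jordan form
J =
  [-3,  1,  0,  0,  0]
  [ 0, -3,  1,  0,  0]
  [ 0,  0, -3,  0,  0]
  [ 0,  0,  0, -3,  0]
  [ 0,  0,  0,  0, -3]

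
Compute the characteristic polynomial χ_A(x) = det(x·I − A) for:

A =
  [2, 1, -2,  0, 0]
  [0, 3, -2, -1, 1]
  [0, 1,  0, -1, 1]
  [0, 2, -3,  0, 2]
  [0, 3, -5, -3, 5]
x^5 - 10*x^4 + 40*x^3 - 80*x^2 + 80*x - 32

Expanding det(x·I − A) (e.g. by cofactor expansion or by noting that A is similar to its Jordan form J, which has the same characteristic polynomial as A) gives
  χ_A(x) = x^5 - 10*x^4 + 40*x^3 - 80*x^2 + 80*x - 32
which factors as (x - 2)^5. The eigenvalues (with algebraic multiplicities) are λ = 2 with multiplicity 5.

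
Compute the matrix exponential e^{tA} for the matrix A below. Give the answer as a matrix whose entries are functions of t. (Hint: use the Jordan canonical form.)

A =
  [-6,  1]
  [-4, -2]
e^{tA} =
  [-2*t*exp(-4*t) + exp(-4*t), t*exp(-4*t)]
  [-4*t*exp(-4*t), 2*t*exp(-4*t) + exp(-4*t)]

Strategy: write A = P · J · P⁻¹ where J is a Jordan canonical form, so e^{tA} = P · e^{tJ} · P⁻¹, and e^{tJ} can be computed block-by-block.

A has Jordan form
J =
  [-4,  1]
  [ 0, -4]
(up to reordering of blocks).

Per-block formulas:
  For a 2×2 Jordan block J_2(-4): exp(t · J_2(-4)) = e^(-4t)·(I + t·N), where N is the 2×2 nilpotent shift.

After assembling e^{tJ} and conjugating by P, we get:

e^{tA} =
  [-2*t*exp(-4*t) + exp(-4*t), t*exp(-4*t)]
  [-4*t*exp(-4*t), 2*t*exp(-4*t) + exp(-4*t)]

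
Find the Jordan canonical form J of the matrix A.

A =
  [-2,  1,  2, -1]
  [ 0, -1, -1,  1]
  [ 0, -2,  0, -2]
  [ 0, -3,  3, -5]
J_2(-2) ⊕ J_2(-2)

The characteristic polynomial is
  det(x·I − A) = x^4 + 8*x^3 + 24*x^2 + 32*x + 16 = (x + 2)^4

Eigenvalues and multiplicities (the geometric multiplicity of λ is n − rank(A − λI), which equals the number of Jordan blocks for λ):
  λ = -2: algebraic multiplicity = 4, geometric multiplicity = 2

Determining the block sizes for each eigenvalue:
  λ = -2: with am = 4 and gm = 2, the partition is not yet determined (e.g. several partitions of 4 into 2 parts exist). Let N = A − (-2)·I. Computing rank(N^1) = 2, rank(N^2) = 0; the number of blocks of size ≥ j is rank(N^{j−1}) − rank(N^j), giving [2, 2]. So we have 2 block(s) of size 2 → block sizes [2, 2]

Assembling the blocks gives a Jordan form
J =
  [-2,  1,  0,  0]
  [ 0, -2,  0,  0]
  [ 0,  0, -2,  1]
  [ 0,  0,  0, -2]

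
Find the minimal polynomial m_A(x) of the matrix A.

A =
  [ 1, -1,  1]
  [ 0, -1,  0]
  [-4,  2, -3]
x^2 + 2*x + 1

The characteristic polynomial is χ_A(x) = (x + 1)^3, so the eigenvalues are known. The minimal polynomial is
  m_A(x) = Π_λ (x − λ)^{k_λ}
where k_λ is the size of the *largest* Jordan block for λ (equivalently, the smallest k with (A − λI)^k v = 0 for every generalised eigenvector v of λ).

  λ = -1: largest Jordan block has size 2, contributing (x + 1)^2

So m_A(x) = (x + 1)^2 = x^2 + 2*x + 1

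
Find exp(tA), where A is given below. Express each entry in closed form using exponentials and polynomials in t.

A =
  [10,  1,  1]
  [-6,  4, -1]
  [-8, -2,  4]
e^{tA} =
  [t^2*exp(6*t) + 4*t*exp(6*t) + exp(6*t), t*exp(6*t), t^2*exp(6*t)/2 + t*exp(6*t)]
  [-2*t^2*exp(6*t) - 6*t*exp(6*t), -2*t*exp(6*t) + exp(6*t), -t^2*exp(6*t) - t*exp(6*t)]
  [-2*t^2*exp(6*t) - 8*t*exp(6*t), -2*t*exp(6*t), -t^2*exp(6*t) - 2*t*exp(6*t) + exp(6*t)]

Strategy: write A = P · J · P⁻¹ where J is a Jordan canonical form, so e^{tA} = P · e^{tJ} · P⁻¹, and e^{tJ} can be computed block-by-block.

A has Jordan form
J =
  [6, 1, 0]
  [0, 6, 1]
  [0, 0, 6]
(up to reordering of blocks).

Per-block formulas:
  For a 3×3 Jordan block J_3(6): exp(t · J_3(6)) = e^(6t)·(I + t·N + (t^2/2)·N^2), where N is the 3×3 nilpotent shift.

After assembling e^{tJ} and conjugating by P, we get:

e^{tA} =
  [t^2*exp(6*t) + 4*t*exp(6*t) + exp(6*t), t*exp(6*t), t^2*exp(6*t)/2 + t*exp(6*t)]
  [-2*t^2*exp(6*t) - 6*t*exp(6*t), -2*t*exp(6*t) + exp(6*t), -t^2*exp(6*t) - t*exp(6*t)]
  [-2*t^2*exp(6*t) - 8*t*exp(6*t), -2*t*exp(6*t), -t^2*exp(6*t) - 2*t*exp(6*t) + exp(6*t)]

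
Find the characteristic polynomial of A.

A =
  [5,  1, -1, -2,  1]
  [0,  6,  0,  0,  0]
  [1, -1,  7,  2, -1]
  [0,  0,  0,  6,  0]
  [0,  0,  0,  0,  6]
x^5 - 30*x^4 + 360*x^3 - 2160*x^2 + 6480*x - 7776

Expanding det(x·I − A) (e.g. by cofactor expansion or by noting that A is similar to its Jordan form J, which has the same characteristic polynomial as A) gives
  χ_A(x) = x^5 - 30*x^4 + 360*x^3 - 2160*x^2 + 6480*x - 7776
which factors as (x - 6)^5. The eigenvalues (with algebraic multiplicities) are λ = 6 with multiplicity 5.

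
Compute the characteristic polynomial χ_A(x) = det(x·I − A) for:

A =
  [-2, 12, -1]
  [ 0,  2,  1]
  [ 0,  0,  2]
x^3 - 2*x^2 - 4*x + 8

Expanding det(x·I − A) (e.g. by cofactor expansion or by noting that A is similar to its Jordan form J, which has the same characteristic polynomial as A) gives
  χ_A(x) = x^3 - 2*x^2 - 4*x + 8
which factors as (x - 2)^2*(x + 2). The eigenvalues (with algebraic multiplicities) are λ = -2 with multiplicity 1, λ = 2 with multiplicity 2.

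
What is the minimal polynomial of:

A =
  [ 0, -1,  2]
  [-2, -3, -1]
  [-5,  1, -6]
x^3 + 9*x^2 + 27*x + 27

The characteristic polynomial is χ_A(x) = (x + 3)^3, so the eigenvalues are known. The minimal polynomial is
  m_A(x) = Π_λ (x − λ)^{k_λ}
where k_λ is the size of the *largest* Jordan block for λ (equivalently, the smallest k with (A − λI)^k v = 0 for every generalised eigenvector v of λ).

  λ = -3: largest Jordan block has size 3, contributing (x + 3)^3

So m_A(x) = (x + 3)^3 = x^3 + 9*x^2 + 27*x + 27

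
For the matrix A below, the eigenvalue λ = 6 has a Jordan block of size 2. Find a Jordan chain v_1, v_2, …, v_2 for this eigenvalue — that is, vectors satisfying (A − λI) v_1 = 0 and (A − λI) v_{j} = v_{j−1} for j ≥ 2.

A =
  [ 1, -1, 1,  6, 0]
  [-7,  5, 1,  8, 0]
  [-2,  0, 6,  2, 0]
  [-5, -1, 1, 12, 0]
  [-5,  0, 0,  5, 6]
A Jordan chain for λ = 6 of length 2:
v_1 = (-5, -7, -2, -5, -5)ᵀ
v_2 = (1, 0, 0, 0, 0)ᵀ

Let N = A − (6)·I. We want v_2 with N^2 v_2 = 0 but N^1 v_2 ≠ 0; then v_{j-1} := N · v_j for j = 2, …, 2.

Pick v_2 = (1, 0, 0, 0, 0)ᵀ.
Then v_1 = N · v_2 = (-5, -7, -2, -5, -5)ᵀ.

Sanity check: (A − (6)·I) v_1 = (0, 0, 0, 0, 0)ᵀ = 0. ✓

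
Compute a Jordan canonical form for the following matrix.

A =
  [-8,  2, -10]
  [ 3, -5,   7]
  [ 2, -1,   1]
J_3(-4)

The characteristic polynomial is
  det(x·I − A) = x^3 + 12*x^2 + 48*x + 64 = (x + 4)^3

Eigenvalues and multiplicities (the geometric multiplicity of λ is n − rank(A − λI), which equals the number of Jordan blocks for λ):
  λ = -4: algebraic multiplicity = 3, geometric multiplicity = 1

Determining the block sizes for each eigenvalue:
  λ = -4: one block (gm = 1), so the single block has size am = 3 → block sizes [3]

Assembling the blocks gives a Jordan form
J =
  [-4,  1,  0]
  [ 0, -4,  1]
  [ 0,  0, -4]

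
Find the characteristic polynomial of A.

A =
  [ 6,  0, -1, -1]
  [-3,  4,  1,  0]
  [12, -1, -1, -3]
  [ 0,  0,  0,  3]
x^4 - 12*x^3 + 54*x^2 - 108*x + 81

Expanding det(x·I − A) (e.g. by cofactor expansion or by noting that A is similar to its Jordan form J, which has the same characteristic polynomial as A) gives
  χ_A(x) = x^4 - 12*x^3 + 54*x^2 - 108*x + 81
which factors as (x - 3)^4. The eigenvalues (with algebraic multiplicities) are λ = 3 with multiplicity 4.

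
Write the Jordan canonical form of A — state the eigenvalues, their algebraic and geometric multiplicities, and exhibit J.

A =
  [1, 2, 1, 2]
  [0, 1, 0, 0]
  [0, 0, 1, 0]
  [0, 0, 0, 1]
J_2(1) ⊕ J_1(1) ⊕ J_1(1)

The characteristic polynomial is
  det(x·I − A) = x^4 - 4*x^3 + 6*x^2 - 4*x + 1 = (x - 1)^4

Eigenvalues and multiplicities (the geometric multiplicity of λ is n − rank(A − λI), which equals the number of Jordan blocks for λ):
  λ = 1: algebraic multiplicity = 4, geometric multiplicity = 3

Determining the block sizes for each eigenvalue:
  λ = 1: 3 blocks summing to 4 forces exactly one block of size 2 and the rest size 1 → block sizes [2, 1, 1]

Assembling the blocks gives a Jordan form
J =
  [1, 1, 0, 0]
  [0, 1, 0, 0]
  [0, 0, 1, 0]
  [0, 0, 0, 1]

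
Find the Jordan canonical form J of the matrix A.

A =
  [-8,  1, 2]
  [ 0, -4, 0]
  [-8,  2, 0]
J_2(-4) ⊕ J_1(-4)

The characteristic polynomial is
  det(x·I − A) = x^3 + 12*x^2 + 48*x + 64 = (x + 4)^3

Eigenvalues and multiplicities (the geometric multiplicity of λ is n − rank(A − λI), which equals the number of Jordan blocks for λ):
  λ = -4: algebraic multiplicity = 3, geometric multiplicity = 2

Determining the block sizes for each eigenvalue:
  λ = -4: 2 blocks summing to 3 forces exactly one block of size 2 and the rest size 1 → block sizes [2, 1]

Assembling the blocks gives a Jordan form
J =
  [-4,  1,  0]
  [ 0, -4,  0]
  [ 0,  0, -4]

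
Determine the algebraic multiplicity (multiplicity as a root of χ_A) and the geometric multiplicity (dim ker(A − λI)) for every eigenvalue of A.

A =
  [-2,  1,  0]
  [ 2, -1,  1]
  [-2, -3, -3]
λ = -2: alg = 3, geom = 1

Step 1 — factor the characteristic polynomial to read off the algebraic multiplicities:
  χ_A(x) = (x + 2)^3

Step 2 — compute geometric multiplicities via the rank-nullity identity g(λ) = n − rank(A − λI):
  rank(A − (-2)·I) = 2, so dim ker(A − (-2)·I) = n − 2 = 1

Summary:
  λ = -2: algebraic multiplicity = 3, geometric multiplicity = 1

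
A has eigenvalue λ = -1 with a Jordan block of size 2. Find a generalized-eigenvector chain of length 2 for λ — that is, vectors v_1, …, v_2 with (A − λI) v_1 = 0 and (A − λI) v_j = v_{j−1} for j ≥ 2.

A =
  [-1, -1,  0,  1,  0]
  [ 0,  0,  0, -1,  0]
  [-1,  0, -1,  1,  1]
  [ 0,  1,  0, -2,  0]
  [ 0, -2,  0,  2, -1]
A Jordan chain for λ = -1 of length 2:
v_1 = (0, 0, -1, 0, 0)ᵀ
v_2 = (1, 0, 0, 0, 0)ᵀ

Let N = A − (-1)·I. We want v_2 with N^2 v_2 = 0 but N^1 v_2 ≠ 0; then v_{j-1} := N · v_j for j = 2, …, 2.

Pick v_2 = (1, 0, 0, 0, 0)ᵀ.
Then v_1 = N · v_2 = (0, 0, -1, 0, 0)ᵀ.

Sanity check: (A − (-1)·I) v_1 = (0, 0, 0, 0, 0)ᵀ = 0. ✓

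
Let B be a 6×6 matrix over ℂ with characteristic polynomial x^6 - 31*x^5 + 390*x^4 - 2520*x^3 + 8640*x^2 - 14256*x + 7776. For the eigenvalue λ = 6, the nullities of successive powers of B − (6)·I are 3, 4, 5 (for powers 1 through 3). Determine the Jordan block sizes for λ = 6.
Block sizes for λ = 6: [3, 1, 1]

From the dimensions of kernels of powers, the number of Jordan blocks of size at least j is d_j − d_{j−1} where d_j = dim ker(N^j) (with d_0 = 0). Computing the differences gives [3, 1, 1].
The number of blocks of size exactly k is (#blocks of size ≥ k) − (#blocks of size ≥ k + 1), so the partition is: 2 block(s) of size 1, 1 block(s) of size 3.
In nonincreasing order the block sizes are [3, 1, 1].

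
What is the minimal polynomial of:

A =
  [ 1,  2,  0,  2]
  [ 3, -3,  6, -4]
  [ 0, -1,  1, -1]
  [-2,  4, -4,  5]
x^3 - 3*x^2 + 3*x - 1

The characteristic polynomial is χ_A(x) = (x - 1)^4, so the eigenvalues are known. The minimal polynomial is
  m_A(x) = Π_λ (x − λ)^{k_λ}
where k_λ is the size of the *largest* Jordan block for λ (equivalently, the smallest k with (A − λI)^k v = 0 for every generalised eigenvector v of λ).

  λ = 1: largest Jordan block has size 3, contributing (x − 1)^3

So m_A(x) = (x - 1)^3 = x^3 - 3*x^2 + 3*x - 1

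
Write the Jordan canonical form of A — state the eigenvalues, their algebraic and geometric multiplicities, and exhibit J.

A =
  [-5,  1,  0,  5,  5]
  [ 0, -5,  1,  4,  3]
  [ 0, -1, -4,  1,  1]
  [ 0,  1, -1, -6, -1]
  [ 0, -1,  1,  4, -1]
J_3(-5) ⊕ J_1(-4) ⊕ J_1(-2)

The characteristic polynomial is
  det(x·I − A) = x^5 + 21*x^4 + 173*x^3 + 695*x^2 + 1350*x + 1000 = (x + 2)*(x + 4)*(x + 5)^3

Eigenvalues and multiplicities (the geometric multiplicity of λ is n − rank(A − λI), which equals the number of Jordan blocks for λ):
  λ = -5: algebraic multiplicity = 3, geometric multiplicity = 1
  λ = -4: algebraic multiplicity = 1, geometric multiplicity = 1
  λ = -2: algebraic multiplicity = 1, geometric multiplicity = 1

Determining the block sizes for each eigenvalue:
  λ = -5: one block (gm = 1), so the single block has size am = 3 → block sizes [3]
  λ = -4: one block (gm = 1), so the single block has size am = 1 → block sizes [1]
  λ = -2: one block (gm = 1), so the single block has size am = 1 → block sizes [1]

Assembling the blocks gives a Jordan form
J =
  [-5,  1,  0,  0,  0]
  [ 0, -5,  1,  0,  0]
  [ 0,  0, -5,  0,  0]
  [ 0,  0,  0, -4,  0]
  [ 0,  0,  0,  0, -2]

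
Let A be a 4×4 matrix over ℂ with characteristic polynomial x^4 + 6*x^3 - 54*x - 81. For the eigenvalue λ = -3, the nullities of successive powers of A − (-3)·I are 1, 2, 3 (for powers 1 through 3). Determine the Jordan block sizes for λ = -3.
Block sizes for λ = -3: [3]

From the dimensions of kernels of powers, the number of Jordan blocks of size at least j is d_j − d_{j−1} where d_j = dim ker(N^j) (with d_0 = 0). Computing the differences gives [1, 1, 1].
The number of blocks of size exactly k is (#blocks of size ≥ k) − (#blocks of size ≥ k + 1), so the partition is: 1 block(s) of size 3.
In nonincreasing order the block sizes are [3].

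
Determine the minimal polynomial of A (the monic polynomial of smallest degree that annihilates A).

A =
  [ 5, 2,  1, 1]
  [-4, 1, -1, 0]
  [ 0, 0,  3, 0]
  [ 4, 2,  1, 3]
x^3 - 9*x^2 + 27*x - 27

The characteristic polynomial is χ_A(x) = (x - 3)^4, so the eigenvalues are known. The minimal polynomial is
  m_A(x) = Π_λ (x − λ)^{k_λ}
where k_λ is the size of the *largest* Jordan block for λ (equivalently, the smallest k with (A − λI)^k v = 0 for every generalised eigenvector v of λ).

  λ = 3: largest Jordan block has size 3, contributing (x − 3)^3

So m_A(x) = (x - 3)^3 = x^3 - 9*x^2 + 27*x - 27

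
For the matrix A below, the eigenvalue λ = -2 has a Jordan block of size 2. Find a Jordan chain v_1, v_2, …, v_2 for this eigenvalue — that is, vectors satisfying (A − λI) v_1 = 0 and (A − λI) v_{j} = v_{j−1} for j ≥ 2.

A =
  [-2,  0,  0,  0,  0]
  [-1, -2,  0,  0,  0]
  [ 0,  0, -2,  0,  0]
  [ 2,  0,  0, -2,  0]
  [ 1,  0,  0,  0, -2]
A Jordan chain for λ = -2 of length 2:
v_1 = (0, -1, 0, 2, 1)ᵀ
v_2 = (1, 0, 0, 0, 0)ᵀ

Let N = A − (-2)·I. We want v_2 with N^2 v_2 = 0 but N^1 v_2 ≠ 0; then v_{j-1} := N · v_j for j = 2, …, 2.

Pick v_2 = (1, 0, 0, 0, 0)ᵀ.
Then v_1 = N · v_2 = (0, -1, 0, 2, 1)ᵀ.

Sanity check: (A − (-2)·I) v_1 = (0, 0, 0, 0, 0)ᵀ = 0. ✓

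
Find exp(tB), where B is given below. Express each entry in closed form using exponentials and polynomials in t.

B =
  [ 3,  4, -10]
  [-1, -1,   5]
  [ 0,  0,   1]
e^{tB} =
  [2*t*exp(t) + exp(t), 4*t*exp(t), -10*t*exp(t)]
  [-t*exp(t), -2*t*exp(t) + exp(t), 5*t*exp(t)]
  [0, 0, exp(t)]

Strategy: write B = P · J · P⁻¹ where J is a Jordan canonical form, so e^{tB} = P · e^{tJ} · P⁻¹, and e^{tJ} can be computed block-by-block.

B has Jordan form
J =
  [1, 1, 0]
  [0, 1, 0]
  [0, 0, 1]
(up to reordering of blocks).

Per-block formulas:
  For a 2×2 Jordan block J_2(1): exp(t · J_2(1)) = e^(1t)·(I + t·N), where N is the 2×2 nilpotent shift.
  For a 1×1 block at λ = 1: exp(t · [1]) = [e^(1t)].

After assembling e^{tJ} and conjugating by P, we get:

e^{tB} =
  [2*t*exp(t) + exp(t), 4*t*exp(t), -10*t*exp(t)]
  [-t*exp(t), -2*t*exp(t) + exp(t), 5*t*exp(t)]
  [0, 0, exp(t)]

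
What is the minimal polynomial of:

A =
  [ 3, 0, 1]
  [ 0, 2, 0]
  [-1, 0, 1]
x^2 - 4*x + 4

The characteristic polynomial is χ_A(x) = (x - 2)^3, so the eigenvalues are known. The minimal polynomial is
  m_A(x) = Π_λ (x − λ)^{k_λ}
where k_λ is the size of the *largest* Jordan block for λ (equivalently, the smallest k with (A − λI)^k v = 0 for every generalised eigenvector v of λ).

  λ = 2: largest Jordan block has size 2, contributing (x − 2)^2

So m_A(x) = (x - 2)^2 = x^2 - 4*x + 4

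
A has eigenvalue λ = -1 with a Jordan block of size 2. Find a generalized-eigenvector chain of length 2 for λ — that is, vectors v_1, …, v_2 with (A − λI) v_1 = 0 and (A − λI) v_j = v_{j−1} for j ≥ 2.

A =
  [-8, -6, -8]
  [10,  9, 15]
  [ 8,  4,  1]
A Jordan chain for λ = -1 of length 2:
v_1 = (4, -10, 4)ᵀ
v_2 = (2, -3, 0)ᵀ

Let N = A − (-1)·I. We want v_2 with N^2 v_2 = 0 but N^1 v_2 ≠ 0; then v_{j-1} := N · v_j for j = 2, …, 2.

Pick v_2 = (2, -3, 0)ᵀ.
Then v_1 = N · v_2 = (4, -10, 4)ᵀ.

Sanity check: (A − (-1)·I) v_1 = (0, 0, 0)ᵀ = 0. ✓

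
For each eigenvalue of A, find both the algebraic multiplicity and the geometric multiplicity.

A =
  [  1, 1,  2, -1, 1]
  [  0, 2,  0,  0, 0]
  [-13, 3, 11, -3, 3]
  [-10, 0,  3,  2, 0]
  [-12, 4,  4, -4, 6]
λ = 2: alg = 2, geom = 2; λ = 6: alg = 3, geom = 1

Step 1 — factor the characteristic polynomial to read off the algebraic multiplicities:
  χ_A(x) = (x - 6)^3*(x - 2)^2

Step 2 — compute geometric multiplicities via the rank-nullity identity g(λ) = n − rank(A − λI):
  rank(A − (2)·I) = 3, so dim ker(A − (2)·I) = n − 3 = 2
  rank(A − (6)·I) = 4, so dim ker(A − (6)·I) = n − 4 = 1

Summary:
  λ = 2: algebraic multiplicity = 2, geometric multiplicity = 2
  λ = 6: algebraic multiplicity = 3, geometric multiplicity = 1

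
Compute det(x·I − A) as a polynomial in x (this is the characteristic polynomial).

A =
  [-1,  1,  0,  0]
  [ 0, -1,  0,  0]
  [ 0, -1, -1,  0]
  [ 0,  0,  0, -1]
x^4 + 4*x^3 + 6*x^2 + 4*x + 1

Expanding det(x·I − A) (e.g. by cofactor expansion or by noting that A is similar to its Jordan form J, which has the same characteristic polynomial as A) gives
  χ_A(x) = x^4 + 4*x^3 + 6*x^2 + 4*x + 1
which factors as (x + 1)^4. The eigenvalues (with algebraic multiplicities) are λ = -1 with multiplicity 4.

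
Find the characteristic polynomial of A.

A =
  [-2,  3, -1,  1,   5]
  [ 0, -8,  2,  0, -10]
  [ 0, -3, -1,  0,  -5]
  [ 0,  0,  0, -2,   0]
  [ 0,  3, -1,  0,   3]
x^5 + 10*x^4 + 40*x^3 + 80*x^2 + 80*x + 32

Expanding det(x·I − A) (e.g. by cofactor expansion or by noting that A is similar to its Jordan form J, which has the same characteristic polynomial as A) gives
  χ_A(x) = x^5 + 10*x^4 + 40*x^3 + 80*x^2 + 80*x + 32
which factors as (x + 2)^5. The eigenvalues (with algebraic multiplicities) are λ = -2 with multiplicity 5.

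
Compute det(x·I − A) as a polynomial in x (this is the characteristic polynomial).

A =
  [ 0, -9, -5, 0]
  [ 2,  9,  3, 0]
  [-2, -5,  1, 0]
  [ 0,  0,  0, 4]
x^4 - 14*x^3 + 72*x^2 - 160*x + 128

Expanding det(x·I − A) (e.g. by cofactor expansion or by noting that A is similar to its Jordan form J, which has the same characteristic polynomial as A) gives
  χ_A(x) = x^4 - 14*x^3 + 72*x^2 - 160*x + 128
which factors as (x - 4)^3*(x - 2). The eigenvalues (with algebraic multiplicities) are λ = 2 with multiplicity 1, λ = 4 with multiplicity 3.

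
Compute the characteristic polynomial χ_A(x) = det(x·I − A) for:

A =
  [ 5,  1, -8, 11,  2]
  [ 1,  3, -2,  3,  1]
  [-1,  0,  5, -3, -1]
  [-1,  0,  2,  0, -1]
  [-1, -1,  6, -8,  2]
x^5 - 15*x^4 + 90*x^3 - 270*x^2 + 405*x - 243

Expanding det(x·I − A) (e.g. by cofactor expansion or by noting that A is similar to its Jordan form J, which has the same characteristic polynomial as A) gives
  χ_A(x) = x^5 - 15*x^4 + 90*x^3 - 270*x^2 + 405*x - 243
which factors as (x - 3)^5. The eigenvalues (with algebraic multiplicities) are λ = 3 with multiplicity 5.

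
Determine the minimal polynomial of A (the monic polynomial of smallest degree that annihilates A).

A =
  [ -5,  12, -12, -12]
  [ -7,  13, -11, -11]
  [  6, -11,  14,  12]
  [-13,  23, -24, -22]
x^4 - 17*x^2 + 36*x - 20

The characteristic polynomial is χ_A(x) = (x - 2)^2*(x - 1)*(x + 5), so the eigenvalues are known. The minimal polynomial is
  m_A(x) = Π_λ (x − λ)^{k_λ}
where k_λ is the size of the *largest* Jordan block for λ (equivalently, the smallest k with (A − λI)^k v = 0 for every generalised eigenvector v of λ).

  λ = -5: largest Jordan block has size 1, contributing (x + 5)
  λ = 1: largest Jordan block has size 1, contributing (x − 1)
  λ = 2: largest Jordan block has size 2, contributing (x − 2)^2

So m_A(x) = (x - 2)^2*(x - 1)*(x + 5) = x^4 - 17*x^2 + 36*x - 20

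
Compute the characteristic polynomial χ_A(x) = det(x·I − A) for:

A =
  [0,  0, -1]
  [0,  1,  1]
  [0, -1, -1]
x^3

Expanding det(x·I − A) (e.g. by cofactor expansion or by noting that A is similar to its Jordan form J, which has the same characteristic polynomial as A) gives
  χ_A(x) = x^3
which factors as x^3. The eigenvalues (with algebraic multiplicities) are λ = 0 with multiplicity 3.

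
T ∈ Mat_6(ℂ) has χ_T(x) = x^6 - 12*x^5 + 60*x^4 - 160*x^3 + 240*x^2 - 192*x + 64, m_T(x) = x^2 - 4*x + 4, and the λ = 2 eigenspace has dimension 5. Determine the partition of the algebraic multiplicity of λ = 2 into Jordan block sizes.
Block sizes for λ = 2: [2, 1, 1, 1, 1]

Step 1 — from the characteristic polynomial, algebraic multiplicity of λ = 2 is 6. From dim ker(T − (2)·I) = 5, there are exactly 5 Jordan blocks for λ = 2.
Step 2 — from the minimal polynomial, the factor (x − 2)^2 tells us the largest block for λ = 2 has size 2.
Step 3 — with total size 6, 5 blocks, and largest block 2, the block sizes (in nonincreasing order) are [2, 1, 1, 1, 1].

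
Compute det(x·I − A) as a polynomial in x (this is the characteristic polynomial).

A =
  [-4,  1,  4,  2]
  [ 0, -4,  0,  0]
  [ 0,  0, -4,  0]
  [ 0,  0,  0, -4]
x^4 + 16*x^3 + 96*x^2 + 256*x + 256

Expanding det(x·I − A) (e.g. by cofactor expansion or by noting that A is similar to its Jordan form J, which has the same characteristic polynomial as A) gives
  χ_A(x) = x^4 + 16*x^3 + 96*x^2 + 256*x + 256
which factors as (x + 4)^4. The eigenvalues (with algebraic multiplicities) are λ = -4 with multiplicity 4.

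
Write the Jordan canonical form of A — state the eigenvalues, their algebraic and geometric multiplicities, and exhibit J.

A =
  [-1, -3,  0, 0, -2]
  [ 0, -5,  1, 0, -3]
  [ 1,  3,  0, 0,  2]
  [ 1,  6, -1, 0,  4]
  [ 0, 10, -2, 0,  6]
J_3(0) ⊕ J_2(0)

The characteristic polynomial is
  det(x·I − A) = x^5

Eigenvalues and multiplicities (the geometric multiplicity of λ is n − rank(A − λI), which equals the number of Jordan blocks for λ):
  λ = 0: algebraic multiplicity = 5, geometric multiplicity = 2

Determining the block sizes for each eigenvalue:
  λ = 0: with am = 5 and gm = 2, the partition is not yet determined (e.g. several partitions of 5 into 2 parts exist). Let N = A − (0)·I. Computing rank(N^1) = 3, rank(N^2) = 1, rank(N^3) = 0; the number of blocks of size ≥ j is rank(N^{j−1}) − rank(N^j), giving [2, 2, 1]. So we have 1 block(s) of size 3, 1 block(s) of size 2 → block sizes [3, 2]

Assembling the blocks gives a Jordan form
J =
  [0, 1, 0, 0, 0]
  [0, 0, 1, 0, 0]
  [0, 0, 0, 0, 0]
  [0, 0, 0, 0, 1]
  [0, 0, 0, 0, 0]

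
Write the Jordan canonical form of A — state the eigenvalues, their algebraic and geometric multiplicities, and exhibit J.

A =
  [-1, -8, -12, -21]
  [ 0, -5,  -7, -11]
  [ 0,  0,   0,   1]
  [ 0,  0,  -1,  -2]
J_1(-5) ⊕ J_3(-1)

The characteristic polynomial is
  det(x·I − A) = x^4 + 8*x^3 + 18*x^2 + 16*x + 5 = (x + 1)^3*(x + 5)

Eigenvalues and multiplicities (the geometric multiplicity of λ is n − rank(A − λI), which equals the number of Jordan blocks for λ):
  λ = -5: algebraic multiplicity = 1, geometric multiplicity = 1
  λ = -1: algebraic multiplicity = 3, geometric multiplicity = 1

Determining the block sizes for each eigenvalue:
  λ = -5: one block (gm = 1), so the single block has size am = 1 → block sizes [1]
  λ = -1: one block (gm = 1), so the single block has size am = 3 → block sizes [3]

Assembling the blocks gives a Jordan form
J =
  [-5,  0,  0,  0]
  [ 0, -1,  1,  0]
  [ 0,  0, -1,  1]
  [ 0,  0,  0, -1]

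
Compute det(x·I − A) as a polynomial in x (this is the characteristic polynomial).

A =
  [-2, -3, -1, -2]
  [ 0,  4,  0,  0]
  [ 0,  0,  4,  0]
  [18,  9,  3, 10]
x^4 - 16*x^3 + 96*x^2 - 256*x + 256

Expanding det(x·I − A) (e.g. by cofactor expansion or by noting that A is similar to its Jordan form J, which has the same characteristic polynomial as A) gives
  χ_A(x) = x^4 - 16*x^3 + 96*x^2 - 256*x + 256
which factors as (x - 4)^4. The eigenvalues (with algebraic multiplicities) are λ = 4 with multiplicity 4.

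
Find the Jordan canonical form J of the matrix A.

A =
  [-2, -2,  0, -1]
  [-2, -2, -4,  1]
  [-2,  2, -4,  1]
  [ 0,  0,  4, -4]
J_1(-4) ⊕ J_1(-4) ⊕ J_2(-2)

The characteristic polynomial is
  det(x·I − A) = x^4 + 12*x^3 + 52*x^2 + 96*x + 64 = (x + 2)^2*(x + 4)^2

Eigenvalues and multiplicities (the geometric multiplicity of λ is n − rank(A − λI), which equals the number of Jordan blocks for λ):
  λ = -4: algebraic multiplicity = 2, geometric multiplicity = 2
  λ = -2: algebraic multiplicity = 2, geometric multiplicity = 1

Determining the block sizes for each eigenvalue:
  λ = -4: gm = am = 2, so every block has size 1 → block sizes [1, 1]
  λ = -2: one block (gm = 1), so the single block has size am = 2 → block sizes [2]

Assembling the blocks gives a Jordan form
J =
  [-4,  0,  0,  0]
  [ 0, -4,  0,  0]
  [ 0,  0, -2,  1]
  [ 0,  0,  0, -2]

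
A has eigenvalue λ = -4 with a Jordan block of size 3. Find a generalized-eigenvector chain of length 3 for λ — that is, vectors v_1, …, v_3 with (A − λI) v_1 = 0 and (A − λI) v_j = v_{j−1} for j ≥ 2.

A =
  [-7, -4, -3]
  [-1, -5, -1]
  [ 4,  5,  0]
A Jordan chain for λ = -4 of length 3:
v_1 = (1, 0, -1)ᵀ
v_2 = (-3, -1, 4)ᵀ
v_3 = (1, 0, 0)ᵀ

Let N = A − (-4)·I. We want v_3 with N^3 v_3 = 0 but N^2 v_3 ≠ 0; then v_{j-1} := N · v_j for j = 3, …, 2.

Pick v_3 = (1, 0, 0)ᵀ.
Then v_2 = N · v_3 = (-3, -1, 4)ᵀ.
Then v_1 = N · v_2 = (1, 0, -1)ᵀ.

Sanity check: (A − (-4)·I) v_1 = (0, 0, 0)ᵀ = 0. ✓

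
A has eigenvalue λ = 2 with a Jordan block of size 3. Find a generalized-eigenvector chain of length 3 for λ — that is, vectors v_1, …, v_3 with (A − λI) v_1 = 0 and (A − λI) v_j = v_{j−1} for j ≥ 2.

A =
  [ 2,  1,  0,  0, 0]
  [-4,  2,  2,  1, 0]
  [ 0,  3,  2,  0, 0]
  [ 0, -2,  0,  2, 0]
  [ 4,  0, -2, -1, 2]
A Jordan chain for λ = 2 of length 3:
v_1 = (-4, 0, -12, 8, 0)ᵀ
v_2 = (0, -4, 0, 0, 4)ᵀ
v_3 = (1, 0, 0, 0, 0)ᵀ

Let N = A − (2)·I. We want v_3 with N^3 v_3 = 0 but N^2 v_3 ≠ 0; then v_{j-1} := N · v_j for j = 3, …, 2.

Pick v_3 = (1, 0, 0, 0, 0)ᵀ.
Then v_2 = N · v_3 = (0, -4, 0, 0, 4)ᵀ.
Then v_1 = N · v_2 = (-4, 0, -12, 8, 0)ᵀ.

Sanity check: (A − (2)·I) v_1 = (0, 0, 0, 0, 0)ᵀ = 0. ✓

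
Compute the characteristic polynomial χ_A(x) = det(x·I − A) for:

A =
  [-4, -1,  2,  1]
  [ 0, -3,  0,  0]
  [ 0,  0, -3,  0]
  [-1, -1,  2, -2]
x^4 + 12*x^3 + 54*x^2 + 108*x + 81

Expanding det(x·I − A) (e.g. by cofactor expansion or by noting that A is similar to its Jordan form J, which has the same characteristic polynomial as A) gives
  χ_A(x) = x^4 + 12*x^3 + 54*x^2 + 108*x + 81
which factors as (x + 3)^4. The eigenvalues (with algebraic multiplicities) are λ = -3 with multiplicity 4.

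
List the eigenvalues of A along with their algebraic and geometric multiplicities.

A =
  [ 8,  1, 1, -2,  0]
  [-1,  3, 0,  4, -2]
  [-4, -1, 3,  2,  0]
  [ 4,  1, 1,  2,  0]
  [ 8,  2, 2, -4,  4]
λ = 4: alg = 5, geom = 3

Step 1 — factor the characteristic polynomial to read off the algebraic multiplicities:
  χ_A(x) = (x - 4)^5

Step 2 — compute geometric multiplicities via the rank-nullity identity g(λ) = n − rank(A − λI):
  rank(A − (4)·I) = 2, so dim ker(A − (4)·I) = n − 2 = 3

Summary:
  λ = 4: algebraic multiplicity = 5, geometric multiplicity = 3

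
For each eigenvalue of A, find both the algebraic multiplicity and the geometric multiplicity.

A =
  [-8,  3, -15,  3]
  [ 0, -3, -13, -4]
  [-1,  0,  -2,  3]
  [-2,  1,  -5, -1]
λ = -5: alg = 2, geom = 1; λ = -2: alg = 2, geom = 1

Step 1 — factor the characteristic polynomial to read off the algebraic multiplicities:
  χ_A(x) = (x + 2)^2*(x + 5)^2

Step 2 — compute geometric multiplicities via the rank-nullity identity g(λ) = n − rank(A − λI):
  rank(A − (-5)·I) = 3, so dim ker(A − (-5)·I) = n − 3 = 1
  rank(A − (-2)·I) = 3, so dim ker(A − (-2)·I) = n − 3 = 1

Summary:
  λ = -5: algebraic multiplicity = 2, geometric multiplicity = 1
  λ = -2: algebraic multiplicity = 2, geometric multiplicity = 1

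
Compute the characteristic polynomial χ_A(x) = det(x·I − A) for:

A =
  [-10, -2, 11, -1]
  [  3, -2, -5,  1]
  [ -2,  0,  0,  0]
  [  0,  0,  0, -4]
x^4 + 16*x^3 + 96*x^2 + 256*x + 256

Expanding det(x·I − A) (e.g. by cofactor expansion or by noting that A is similar to its Jordan form J, which has the same characteristic polynomial as A) gives
  χ_A(x) = x^4 + 16*x^3 + 96*x^2 + 256*x + 256
which factors as (x + 4)^4. The eigenvalues (with algebraic multiplicities) are λ = -4 with multiplicity 4.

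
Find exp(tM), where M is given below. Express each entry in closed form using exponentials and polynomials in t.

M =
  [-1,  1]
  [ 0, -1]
e^{tM} =
  [exp(-t), t*exp(-t)]
  [0, exp(-t)]

Strategy: write M = P · J · P⁻¹ where J is a Jordan canonical form, so e^{tM} = P · e^{tJ} · P⁻¹, and e^{tJ} can be computed block-by-block.

M has Jordan form
J =
  [-1,  1]
  [ 0, -1]
(up to reordering of blocks).

Per-block formulas:
  For a 2×2 Jordan block J_2(-1): exp(t · J_2(-1)) = e^(-1t)·(I + t·N), where N is the 2×2 nilpotent shift.

After assembling e^{tJ} and conjugating by P, we get:

e^{tM} =
  [exp(-t), t*exp(-t)]
  [0, exp(-t)]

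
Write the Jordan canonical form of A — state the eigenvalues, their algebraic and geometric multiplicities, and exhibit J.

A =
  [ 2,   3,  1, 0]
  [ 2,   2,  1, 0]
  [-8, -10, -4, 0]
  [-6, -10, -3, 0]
J_3(0) ⊕ J_1(0)

The characteristic polynomial is
  det(x·I − A) = x^4

Eigenvalues and multiplicities (the geometric multiplicity of λ is n − rank(A − λI), which equals the number of Jordan blocks for λ):
  λ = 0: algebraic multiplicity = 4, geometric multiplicity = 2

Determining the block sizes for each eigenvalue:
  λ = 0: with am = 4 and gm = 2, the partition is not yet determined (e.g. several partitions of 4 into 2 parts exist). Let N = A − (0)·I. Computing rank(N^1) = 2, rank(N^2) = 1, rank(N^3) = 0; the number of blocks of size ≥ j is rank(N^{j−1}) − rank(N^j), giving [2, 1, 1]. So we have 1 block(s) of size 3, 1 block(s) of size 1 → block sizes [3, 1]

Assembling the blocks gives a Jordan form
J =
  [0, 1, 0, 0]
  [0, 0, 1, 0]
  [0, 0, 0, 0]
  [0, 0, 0, 0]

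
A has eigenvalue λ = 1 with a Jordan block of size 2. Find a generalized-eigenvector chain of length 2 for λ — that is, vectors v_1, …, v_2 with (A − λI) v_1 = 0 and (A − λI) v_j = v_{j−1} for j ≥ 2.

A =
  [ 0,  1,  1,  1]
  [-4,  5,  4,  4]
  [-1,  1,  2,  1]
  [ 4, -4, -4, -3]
A Jordan chain for λ = 1 of length 2:
v_1 = (-1, -4, -1, 4)ᵀ
v_2 = (1, 0, 0, 0)ᵀ

Let N = A − (1)·I. We want v_2 with N^2 v_2 = 0 but N^1 v_2 ≠ 0; then v_{j-1} := N · v_j for j = 2, …, 2.

Pick v_2 = (1, 0, 0, 0)ᵀ.
Then v_1 = N · v_2 = (-1, -4, -1, 4)ᵀ.

Sanity check: (A − (1)·I) v_1 = (0, 0, 0, 0)ᵀ = 0. ✓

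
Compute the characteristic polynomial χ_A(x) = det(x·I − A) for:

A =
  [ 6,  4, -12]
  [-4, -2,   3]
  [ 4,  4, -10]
x^3 + 6*x^2 - 32

Expanding det(x·I − A) (e.g. by cofactor expansion or by noting that A is similar to its Jordan form J, which has the same characteristic polynomial as A) gives
  χ_A(x) = x^3 + 6*x^2 - 32
which factors as (x - 2)*(x + 4)^2. The eigenvalues (with algebraic multiplicities) are λ = -4 with multiplicity 2, λ = 2 with multiplicity 1.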